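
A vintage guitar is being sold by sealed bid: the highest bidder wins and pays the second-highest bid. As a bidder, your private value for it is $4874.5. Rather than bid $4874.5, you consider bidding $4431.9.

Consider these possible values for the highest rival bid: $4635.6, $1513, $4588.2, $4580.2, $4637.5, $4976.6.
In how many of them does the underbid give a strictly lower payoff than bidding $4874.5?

The deviation hurts exactly when the highest competing bid lies strictly between $4431.9 and $4874.5 — underbidding then forfeits a profitable win.
$4635.6: inside the interval → strictly worse (loss $238.9).
$1513: below both → same outcome either way.
$4588.2: inside the interval → strictly worse (loss $286.3).
$4580.2: inside the interval → strictly worse (loss $294.3).
$4637.5: inside the interval → strictly worse (loss $237).
$4976.6: above both → same outcome either way.
Count: 4.

4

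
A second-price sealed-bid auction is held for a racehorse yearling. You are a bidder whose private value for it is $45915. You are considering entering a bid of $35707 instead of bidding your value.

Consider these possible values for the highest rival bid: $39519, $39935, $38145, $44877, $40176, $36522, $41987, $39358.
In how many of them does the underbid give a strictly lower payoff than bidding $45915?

The deviation hurts exactly when the highest competing bid lies strictly between $35707 and $45915 — underbidding then forfeits a profitable win.
$39519: inside the interval → strictly worse (loss $6396).
$39935: inside the interval → strictly worse (loss $5980).
$38145: inside the interval → strictly worse (loss $7770).
$44877: inside the interval → strictly worse (loss $1038).
$40176: inside the interval → strictly worse (loss $5739).
$36522: inside the interval → strictly worse (loss $9393).
$41987: inside the interval → strictly worse (loss $3928).
$39358: inside the interval → strictly worse (loss $6557).
Count: 8.

8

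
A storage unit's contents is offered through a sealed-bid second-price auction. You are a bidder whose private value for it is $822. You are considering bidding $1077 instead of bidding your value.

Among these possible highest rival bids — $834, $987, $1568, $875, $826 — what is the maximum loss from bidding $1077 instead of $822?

$834: truthful gives $0, deviation gives −$12 → loss $12.
$987: truthful gives $0, deviation gives −$165 → loss $165.
$1568: same outcome either way → loss $0.
$875: truthful gives $0, deviation gives −$53 → loss $53.
$826: truthful gives $0, deviation gives −$4 → loss $4.
Maximum loss: $165.

$165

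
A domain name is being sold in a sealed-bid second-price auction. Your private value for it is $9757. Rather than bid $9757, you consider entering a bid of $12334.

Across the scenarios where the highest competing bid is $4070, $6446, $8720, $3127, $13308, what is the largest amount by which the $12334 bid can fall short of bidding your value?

$0

$4070: same outcome either way → loss $0.
$6446: same outcome either way → loss $0.
$8720: same outcome either way → loss $0.
$3127: same outcome either way → loss $0.
$13308: same outcome either way → loss $0.
Maximum loss: $0.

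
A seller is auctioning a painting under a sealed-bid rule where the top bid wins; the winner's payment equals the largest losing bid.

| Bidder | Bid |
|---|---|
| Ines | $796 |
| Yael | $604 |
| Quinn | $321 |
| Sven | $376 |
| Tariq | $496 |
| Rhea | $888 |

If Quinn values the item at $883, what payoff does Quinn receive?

Highest bid: Rhea at $888, so Rhea wins.
Second-highest bid: Ines at $796 — that is the price the winner pays.
Quinn did not win, so Quinn pays nothing and receives nothing: payoff $0.

$0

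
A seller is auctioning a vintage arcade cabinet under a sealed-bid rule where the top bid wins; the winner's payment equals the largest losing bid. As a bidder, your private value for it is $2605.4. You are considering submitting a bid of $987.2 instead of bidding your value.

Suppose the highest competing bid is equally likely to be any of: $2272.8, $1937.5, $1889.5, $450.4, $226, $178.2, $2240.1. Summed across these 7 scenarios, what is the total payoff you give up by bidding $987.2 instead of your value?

$2081.7

The deviation costs you only when the competing bid falls strictly between $987.2 and $2605.4; elsewhere both bids give the same outcome.
$2272.8: truthful payoff $332.6, deviation payoff $0 → loss $332.6.
$1937.5: truthful payoff $667.9, deviation payoff $0 → loss $667.9.
$1889.5: truthful payoff $715.9, deviation payoff $0 → loss $715.9.
$450.4: outcomes coincide → loss $0.
$226: outcomes coincide → loss $0.
$178.2: outcomes coincide → loss $0.
$2240.1: truthful payoff $365.3, deviation payoff $0 → loss $365.3.
Total loss = $332.6 + $667.9 + $715.9 + $365.3 = $2081.7.
Because the price is fixed by the runner-up's bid, deviating from your value can only change a good outcome into a bad one — never the reverse.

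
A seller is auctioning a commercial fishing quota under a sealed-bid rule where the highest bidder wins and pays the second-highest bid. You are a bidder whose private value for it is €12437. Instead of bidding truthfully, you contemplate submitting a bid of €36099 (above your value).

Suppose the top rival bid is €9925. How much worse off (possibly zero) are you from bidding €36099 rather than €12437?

€0

Bidding your value €12437: you win (since €12437 > €9925) and pay €9925. Payoff €2512.
Bidding €36099: you win and pay €9925. Payoff €12437 − €9925 = €2512.
Difference = €2512 − €2512 = €0; both bids lead to the same outcome because the competing bid is below both your value and your alternative bid.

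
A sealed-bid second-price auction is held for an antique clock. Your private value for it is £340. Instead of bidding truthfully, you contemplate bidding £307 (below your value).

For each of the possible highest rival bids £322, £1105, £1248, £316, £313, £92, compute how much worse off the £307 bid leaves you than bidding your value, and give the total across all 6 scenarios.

The deviation costs you only when the competing bid falls strictly between £307 and £340; elsewhere both bids give the same outcome.
£322: truthful payoff £18, deviation payoff £0 → loss £18.
£1105: outcomes coincide → loss £0.
£1248: outcomes coincide → loss £0.
£316: truthful payoff £24, deviation payoff £0 → loss £24.
£313: truthful payoff £27, deviation payoff £0 → loss £27.
£92: outcomes coincide → loss £0.
Total loss = £18 + £24 + £27 = £69.

£69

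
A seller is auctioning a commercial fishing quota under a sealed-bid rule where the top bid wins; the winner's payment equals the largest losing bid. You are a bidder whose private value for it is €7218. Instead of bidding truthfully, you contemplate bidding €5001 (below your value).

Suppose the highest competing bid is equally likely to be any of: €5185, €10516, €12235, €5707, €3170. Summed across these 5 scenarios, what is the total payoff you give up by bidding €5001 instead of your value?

The deviation costs you only when the competing bid falls strictly between €5001 and €7218; elsewhere both bids give the same outcome.
€5185: truthful payoff €2033, deviation payoff €0 → loss €2033.
€10516: outcomes coincide → loss €0.
€12235: outcomes coincide → loss €0.
€5707: truthful payoff €1511, deviation payoff €0 → loss €1511.
€3170: outcomes coincide → loss €0.
Total loss = €2033 + €1511 = €3544.
Because the price is fixed by the runner-up's bid, deviating from your value can only change a good outcome into a bad one — never the reverse.

€3544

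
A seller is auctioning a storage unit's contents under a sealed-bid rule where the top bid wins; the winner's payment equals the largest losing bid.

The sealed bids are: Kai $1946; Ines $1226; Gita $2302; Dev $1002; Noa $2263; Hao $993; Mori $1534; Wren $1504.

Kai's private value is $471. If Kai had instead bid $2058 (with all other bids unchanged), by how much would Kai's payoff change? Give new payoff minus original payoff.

The highest bid among the other bidders is $2302; Kai's bid doesn't change that.
Original bid $1946: Kai is not highest (top rival bid is $2302); payoff $0.
Alternative bid $2058: Kai is not highest (top rival bid is $2302); payoff $0.
Change in payoff = $0 − ($0) = $0.

$0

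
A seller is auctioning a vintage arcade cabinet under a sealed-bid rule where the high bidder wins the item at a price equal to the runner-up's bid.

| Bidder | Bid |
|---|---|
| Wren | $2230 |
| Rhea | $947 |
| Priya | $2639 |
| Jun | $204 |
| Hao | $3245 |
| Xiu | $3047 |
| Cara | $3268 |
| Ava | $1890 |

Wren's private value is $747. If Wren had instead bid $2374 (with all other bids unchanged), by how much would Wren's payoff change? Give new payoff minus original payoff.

The highest bid among the other bidders is $3268; Wren's bid doesn't change that.
Original bid $2230: Wren is not highest (top rival bid is $3268); payoff $0.
Alternative bid $2374: Wren is not highest (top rival bid is $3268); payoff $0.
Change in payoff = $0 − ($0) = $0.

$0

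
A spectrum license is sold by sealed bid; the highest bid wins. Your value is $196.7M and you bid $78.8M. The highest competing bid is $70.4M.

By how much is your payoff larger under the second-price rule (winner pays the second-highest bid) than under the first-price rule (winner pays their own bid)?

You have the highest bid, so you win under either rule.
Second-price: pay $70.4M → payoff $126.3M.
First-price: pay your own bid $78.8M → payoff $117.9M.
Difference = $126.3M − ($117.9M) = $8.4M.

$8.4M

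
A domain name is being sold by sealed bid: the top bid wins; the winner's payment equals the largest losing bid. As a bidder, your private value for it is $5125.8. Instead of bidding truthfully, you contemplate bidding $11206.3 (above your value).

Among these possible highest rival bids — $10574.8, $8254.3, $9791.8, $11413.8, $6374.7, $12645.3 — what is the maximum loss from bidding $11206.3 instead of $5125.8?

$5449

$10574.8: truthful gives $0, deviation gives −$5449 → loss $5449.
$8254.3: truthful gives $0, deviation gives −$3128.5 → loss $3128.5.
$9791.8: truthful gives $0, deviation gives −$4666 → loss $4666.
$11413.8: same outcome either way → loss $0.
$6374.7: truthful gives $0, deviation gives −$1248.9 → loss $1248.9.
$12645.3: same outcome either way → loss $0.
Maximum loss: $5449.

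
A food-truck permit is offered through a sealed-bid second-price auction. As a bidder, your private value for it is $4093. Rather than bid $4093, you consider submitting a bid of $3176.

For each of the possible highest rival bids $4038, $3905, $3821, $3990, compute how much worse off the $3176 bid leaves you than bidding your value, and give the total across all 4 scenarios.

$618

The deviation costs you only when the competing bid falls strictly between $3176 and $4093; elsewhere both bids give the same outcome.
$4038: truthful payoff $55, deviation payoff $0 → loss $55.
$3905: truthful payoff $188, deviation payoff $0 → loss $188.
$3821: truthful payoff $272, deviation payoff $0 → loss $272.
$3990: truthful payoff $103, deviation payoff $0 → loss $103.
Total loss = $55 + $188 + $272 + $103 = $618.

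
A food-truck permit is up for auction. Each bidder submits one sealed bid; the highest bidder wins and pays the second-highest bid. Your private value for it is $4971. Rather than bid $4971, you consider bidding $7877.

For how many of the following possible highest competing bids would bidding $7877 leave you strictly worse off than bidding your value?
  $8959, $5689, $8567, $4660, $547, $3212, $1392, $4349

The deviation hurts exactly when the highest competing bid lies strictly between $4971 and $7877 — overbidding then wins at a price above your value.
$8959: above both → same outcome either way.
$5689: inside the interval → strictly worse (loss $718).
$8567: above both → same outcome either way.
$4660: below both → same outcome either way.
$547: below both → same outcome either way.
$3212: below both → same outcome either way.
$1392: below both → same outcome either way.
$4349: below both → same outcome either way.
Count: 1.

1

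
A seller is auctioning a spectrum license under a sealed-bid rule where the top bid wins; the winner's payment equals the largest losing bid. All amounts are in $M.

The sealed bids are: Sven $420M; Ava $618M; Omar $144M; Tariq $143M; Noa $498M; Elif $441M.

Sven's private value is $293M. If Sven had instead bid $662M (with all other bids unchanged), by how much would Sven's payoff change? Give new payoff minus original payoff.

The highest bid among the other bidders is $618M; Sven's bid doesn't change that.
Original bid $420M: Sven is not highest (top rival bid is $618M); payoff $0M.
Alternative bid $662M: Sven is highest, pays the top rival bid $618M; payoff $293M − $618M = −$325M.
Change in payoff = −$325M − ($0M) = −$325M.

−$325M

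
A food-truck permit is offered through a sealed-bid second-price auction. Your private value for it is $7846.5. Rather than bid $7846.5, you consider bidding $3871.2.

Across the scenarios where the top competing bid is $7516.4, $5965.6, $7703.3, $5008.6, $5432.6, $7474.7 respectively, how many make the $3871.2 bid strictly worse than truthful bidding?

6

The deviation hurts exactly when the highest competing bid lies strictly between $3871.2 and $7846.5 — underbidding then forfeits a profitable win.
$7516.4: inside the interval → strictly worse (loss $330.1).
$5965.6: inside the interval → strictly worse (loss $1880.9).
$7703.3: inside the interval → strictly worse (loss $143.2).
$5008.6: inside the interval → strictly worse (loss $2837.9).
$5432.6: inside the interval → strictly worse (loss $2413.9).
$7474.7: inside the interval → strictly worse (loss $371.8).
Count: 6.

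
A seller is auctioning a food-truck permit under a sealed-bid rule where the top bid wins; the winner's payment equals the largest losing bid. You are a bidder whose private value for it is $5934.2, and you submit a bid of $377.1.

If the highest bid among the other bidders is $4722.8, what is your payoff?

Your bid $377.1 is below the highest competing bid $4722.8, so you lose.
A losing bidder pays nothing and receives nothing: payoff = $0.

$0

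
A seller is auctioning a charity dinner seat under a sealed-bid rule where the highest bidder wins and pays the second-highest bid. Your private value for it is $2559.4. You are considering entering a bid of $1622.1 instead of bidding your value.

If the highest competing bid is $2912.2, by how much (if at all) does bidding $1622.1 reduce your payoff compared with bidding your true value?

$0

Bidding your value $2559.4: you lose (since $2559.4 < $2912.2). Payoff $0.
Bidding $1622.1: you lose. Payoff $0.
Difference = $0 − $0 = $0; both bids lead to the same outcome because the competing bid is above both your value and your alternative bid.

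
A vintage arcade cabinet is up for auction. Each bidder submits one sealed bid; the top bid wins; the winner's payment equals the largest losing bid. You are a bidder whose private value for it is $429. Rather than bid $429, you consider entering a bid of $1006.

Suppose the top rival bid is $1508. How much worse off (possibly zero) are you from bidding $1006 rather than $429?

Bidding your value $429: you lose (since $429 < $1508). Payoff $0.
Bidding $1006: you lose. Payoff $0.
Difference = $0 − $0 = $0; both bids lead to the same outcome because the competing bid is above both your value and your alternative bid.
Because the price is fixed by the runner-up's bid, deviating from your value can only change a good outcome into a bad one — never the reverse.

$0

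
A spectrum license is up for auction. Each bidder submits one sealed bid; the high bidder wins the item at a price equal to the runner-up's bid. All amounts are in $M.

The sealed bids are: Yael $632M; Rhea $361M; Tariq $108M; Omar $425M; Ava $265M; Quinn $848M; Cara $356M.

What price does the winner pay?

Highest bid: Quinn at $848M, so Quinn wins.
Second-highest bid: Yael at $632M — that is the price the winner pays.

$632M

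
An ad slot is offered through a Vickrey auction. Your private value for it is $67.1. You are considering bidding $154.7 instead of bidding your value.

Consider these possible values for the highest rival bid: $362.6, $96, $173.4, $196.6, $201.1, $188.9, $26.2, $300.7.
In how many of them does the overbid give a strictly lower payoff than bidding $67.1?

1

The deviation hurts exactly when the highest competing bid lies strictly between $67.1 and $154.7 — overbidding then wins at a price above your value.
$362.6: above both → same outcome either way.
$96: inside the interval → strictly worse (loss $28.9).
$173.4: above both → same outcome either way.
$196.6: above both → same outcome either way.
$201.1: above both → same outcome either way.
$188.9: above both → same outcome either way.
$26.2: below both → same outcome either way.
$300.7: above both → same outcome either way.
Count: 1.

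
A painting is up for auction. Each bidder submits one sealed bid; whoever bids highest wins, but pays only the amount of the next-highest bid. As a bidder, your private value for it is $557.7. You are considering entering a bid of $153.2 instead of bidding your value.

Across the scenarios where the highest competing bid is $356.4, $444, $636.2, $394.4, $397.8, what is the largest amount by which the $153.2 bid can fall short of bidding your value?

$201.3

$356.4: truthful gives $201.3, deviation gives $0 → loss $201.3.
$444: truthful gives $113.7, deviation gives $0 → loss $113.7.
$636.2: same outcome either way → loss $0.
$394.4: truthful gives $163.3, deviation gives $0 → loss $163.3.
$397.8: truthful gives $159.9, deviation gives $0 → loss $159.9.
Maximum loss: $201.3.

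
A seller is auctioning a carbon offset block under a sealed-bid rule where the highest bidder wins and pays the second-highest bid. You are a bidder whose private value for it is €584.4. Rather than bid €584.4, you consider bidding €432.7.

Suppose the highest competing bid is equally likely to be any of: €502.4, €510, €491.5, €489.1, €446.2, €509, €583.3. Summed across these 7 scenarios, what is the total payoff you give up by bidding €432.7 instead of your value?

The deviation costs you only when the competing bid falls strictly between €432.7 and €584.4; elsewhere both bids give the same outcome.
€502.4: truthful payoff €82, deviation payoff €0 → loss €82.
€510: truthful payoff €74.4, deviation payoff €0 → loss €74.4.
€491.5: truthful payoff €92.9, deviation payoff €0 → loss €92.9.
€489.1: truthful payoff €95.3, deviation payoff €0 → loss €95.3.
€446.2: truthful payoff €138.2, deviation payoff €0 → loss €138.2.
€509: truthful payoff €75.4, deviation payoff €0 → loss €75.4.
€583.3: truthful payoff €1.1, deviation payoff €0 → loss €1.1.
Total loss = €82 + €74.4 + €92.9 + €95.3 + €138.2 + €75.4 + €1.1 = €559.3.
Truthful bidding weakly dominates here: raising your bid can only win items priced above your value, and lowering it can only forfeit items priced below.

€559.3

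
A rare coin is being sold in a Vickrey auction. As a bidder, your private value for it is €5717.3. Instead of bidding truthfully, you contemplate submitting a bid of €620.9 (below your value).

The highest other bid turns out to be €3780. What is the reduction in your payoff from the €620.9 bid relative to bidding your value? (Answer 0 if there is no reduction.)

€1937.3

Bidding your value €5717.3: you win (since €5717.3 > €3780) and pay €3780. Payoff €1937.3.
Bidding €620.9: you lose. Payoff €0.
The competing bid €3780 lies between your shaded bid and your value, so underbidding forfeits an item you could have won at a profitable price.
Loss from deviating = €1937.3 − (€0) = €1937.3.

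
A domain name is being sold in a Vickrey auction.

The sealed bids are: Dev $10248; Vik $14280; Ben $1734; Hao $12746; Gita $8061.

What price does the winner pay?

$12746

Highest bid: Vik at $14280, so Vik wins.
Second-highest bid: Hao at $12746 — that is the price the winner pays.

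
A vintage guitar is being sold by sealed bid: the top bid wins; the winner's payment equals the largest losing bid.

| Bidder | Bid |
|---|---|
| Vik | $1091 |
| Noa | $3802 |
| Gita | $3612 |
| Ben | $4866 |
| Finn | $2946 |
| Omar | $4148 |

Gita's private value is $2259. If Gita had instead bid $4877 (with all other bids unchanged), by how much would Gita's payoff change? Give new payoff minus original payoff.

−$2607

The highest bid among the other bidders is $4866; Gita's bid doesn't change that.
Original bid $3612: Gita is not highest (top rival bid is $4866); payoff $0.
Alternative bid $4877: Gita is highest, pays the top rival bid $4866; payoff $2259 − $4866 = −$2607.
Change in payoff = −$2607 − ($0) = −$2607.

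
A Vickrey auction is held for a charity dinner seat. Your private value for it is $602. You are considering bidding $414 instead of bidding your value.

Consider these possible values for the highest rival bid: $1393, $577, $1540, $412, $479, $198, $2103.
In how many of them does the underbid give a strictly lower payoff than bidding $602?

2

The deviation hurts exactly when the highest competing bid lies strictly between $414 and $602 — underbidding then forfeits a profitable win.
$1393: above both → same outcome either way.
$577: inside the interval → strictly worse (loss $25).
$1540: above both → same outcome either way.
$412: below both → same outcome either way.
$479: inside the interval → strictly worse (loss $123).
$198: below both → same outcome either way.
$2103: above both → same outcome either way.
Count: 2.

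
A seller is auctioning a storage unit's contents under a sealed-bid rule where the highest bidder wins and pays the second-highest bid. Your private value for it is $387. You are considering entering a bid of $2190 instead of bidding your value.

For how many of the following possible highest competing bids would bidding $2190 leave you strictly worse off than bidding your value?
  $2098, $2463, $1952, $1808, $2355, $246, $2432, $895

The deviation hurts exactly when the highest competing bid lies strictly between $387 and $2190 — overbidding then wins at a price above your value.
$2098: inside the interval → strictly worse (loss $1711).
$2463: above both → same outcome either way.
$1952: inside the interval → strictly worse (loss $1565).
$1808: inside the interval → strictly worse (loss $1421).
$2355: above both → same outcome either way.
$246: below both → same outcome either way.
$2432: above both → same outcome either way.
$895: inside the interval → strictly worse (loss $508).
Count: 4.

4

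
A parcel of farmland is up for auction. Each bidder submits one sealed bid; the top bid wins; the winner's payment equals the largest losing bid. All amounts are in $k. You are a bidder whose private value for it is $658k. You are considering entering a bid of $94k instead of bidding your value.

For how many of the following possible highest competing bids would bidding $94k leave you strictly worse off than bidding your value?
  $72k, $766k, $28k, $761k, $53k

0

The deviation hurts exactly when the highest competing bid lies strictly between $94k and $658k — underbidding then forfeits a profitable win.
$72k: below both → same outcome either way.
$766k: above both → same outcome either way.
$28k: below both → same outcome either way.
$761k: above both → same outcome either way.
$53k: below both → same outcome either way.
Count: 0.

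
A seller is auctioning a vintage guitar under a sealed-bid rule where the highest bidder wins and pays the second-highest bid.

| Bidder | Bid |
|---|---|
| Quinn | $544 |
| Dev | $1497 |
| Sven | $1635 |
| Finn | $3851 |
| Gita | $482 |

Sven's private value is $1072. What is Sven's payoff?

Highest bid: Finn at $3851, so Finn wins.
Second-highest bid: Sven at $1635 — that is the price the winner pays.
Sven did not win, so Sven pays nothing and receives nothing: payoff $0.

$0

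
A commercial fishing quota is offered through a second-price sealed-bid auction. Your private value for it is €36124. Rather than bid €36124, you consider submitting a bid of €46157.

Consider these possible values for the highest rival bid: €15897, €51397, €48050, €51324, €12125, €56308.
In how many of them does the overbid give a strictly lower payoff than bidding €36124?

The deviation hurts exactly when the highest competing bid lies strictly between €36124 and €46157 — overbidding then wins at a price above your value.
€15897: below both → same outcome either way.
€51397: above both → same outcome either way.
€48050: above both → same outcome either way.
€51324: above both → same outcome either way.
€12125: below both → same outcome either way.
€56308: above both → same outcome either way.
Count: 0.

0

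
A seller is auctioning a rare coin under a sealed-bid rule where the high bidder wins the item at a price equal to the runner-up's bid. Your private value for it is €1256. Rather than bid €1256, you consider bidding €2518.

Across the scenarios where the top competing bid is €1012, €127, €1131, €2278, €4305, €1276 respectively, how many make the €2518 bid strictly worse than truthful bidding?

The deviation hurts exactly when the highest competing bid lies strictly between €1256 and €2518 — overbidding then wins at a price above your value.
€1012: below both → same outcome either way.
€127: below both → same outcome either way.
€1131: below both → same outcome either way.
€2278: inside the interval → strictly worse (loss €1022).
€4305: above both → same outcome either way.
€1276: inside the interval → strictly worse (loss €20).
Count: 2.

2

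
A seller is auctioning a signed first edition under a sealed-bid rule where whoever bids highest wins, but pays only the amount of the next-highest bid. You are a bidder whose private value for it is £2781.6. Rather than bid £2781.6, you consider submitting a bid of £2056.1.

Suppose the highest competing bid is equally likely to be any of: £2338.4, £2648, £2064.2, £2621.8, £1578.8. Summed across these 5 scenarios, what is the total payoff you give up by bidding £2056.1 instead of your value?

£1454

The deviation costs you only when the competing bid falls strictly between £2056.1 and £2781.6; elsewhere both bids give the same outcome.
£2338.4: truthful payoff £443.2, deviation payoff £0 → loss £443.2.
£2648: truthful payoff £133.6, deviation payoff £0 → loss £133.6.
£2064.2: truthful payoff £717.4, deviation payoff £0 → loss £717.4.
£2621.8: truthful payoff £159.8, deviation payoff £0 → loss £159.8.
£1578.8: outcomes coincide → loss £0.
Total loss = £443.2 + £133.6 + £717.4 + £159.8 = £1454.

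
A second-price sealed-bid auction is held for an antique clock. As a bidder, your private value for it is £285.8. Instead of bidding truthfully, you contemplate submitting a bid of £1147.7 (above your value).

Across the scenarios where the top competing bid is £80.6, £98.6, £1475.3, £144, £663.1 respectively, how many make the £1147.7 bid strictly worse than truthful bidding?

1

The deviation hurts exactly when the highest competing bid lies strictly between £285.8 and £1147.7 — overbidding then wins at a price above your value.
£80.6: below both → same outcome either way.
£98.6: below both → same outcome either way.
£1475.3: above both → same outcome either way.
£144: below both → same outcome either way.
£663.1: inside the interval → strictly worse (loss £377.3).
Count: 1.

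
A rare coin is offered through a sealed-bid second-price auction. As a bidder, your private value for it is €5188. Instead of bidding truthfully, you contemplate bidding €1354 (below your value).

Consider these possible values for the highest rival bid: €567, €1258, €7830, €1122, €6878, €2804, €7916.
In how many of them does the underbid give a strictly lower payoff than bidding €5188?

The deviation hurts exactly when the highest competing bid lies strictly between €1354 and €5188 — underbidding then forfeits a profitable win.
€567: below both → same outcome either way.
€1258: below both → same outcome either way.
€7830: above both → same outcome either way.
€1122: below both → same outcome either way.
€6878: above both → same outcome either way.
€2804: inside the interval → strictly worse (loss €2384).
€7916: above both → same outcome either way.
Count: 1.

1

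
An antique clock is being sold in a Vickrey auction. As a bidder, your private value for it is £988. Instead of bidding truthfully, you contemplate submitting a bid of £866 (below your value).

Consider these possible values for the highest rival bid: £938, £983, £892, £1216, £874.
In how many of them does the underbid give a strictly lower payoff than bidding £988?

4

The deviation hurts exactly when the highest competing bid lies strictly between £866 and £988 — underbidding then forfeits a profitable win.
£938: inside the interval → strictly worse (loss £50).
£983: inside the interval → strictly worse (loss £5).
£892: inside the interval → strictly worse (loss £96).
£1216: above both → same outcome either way.
£874: inside the interval → strictly worse (loss £114).
Count: 4.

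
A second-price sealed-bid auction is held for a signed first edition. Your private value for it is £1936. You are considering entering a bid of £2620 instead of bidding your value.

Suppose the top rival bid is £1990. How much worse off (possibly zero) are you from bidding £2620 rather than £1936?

£54

Bidding your value £1936: you lose (since £1936 < £1990). Payoff £0.
Bidding £2620: you win and pay £1990. Payoff £1936 − £1990 = −£54.
The competing bid £1990 lies between your value and your inflated bid, so overbidding wins an item priced above your value.
Loss from deviating = £0 − (−£54) = £54.
Because the price is fixed by the runner-up's bid, deviating from your value can only change a good outcome into a bad one — never the reverse.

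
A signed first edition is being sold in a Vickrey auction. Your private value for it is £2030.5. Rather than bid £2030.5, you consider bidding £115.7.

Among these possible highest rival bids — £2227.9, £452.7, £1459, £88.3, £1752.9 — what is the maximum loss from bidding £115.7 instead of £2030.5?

£2227.9: same outcome either way → loss £0.
£452.7: truthful gives £1577.8, deviation gives £0 → loss £1577.8.
£1459: truthful gives £571.5, deviation gives £0 → loss £571.5.
£88.3: same outcome either way → loss £0.
£1752.9: truthful gives £277.6, deviation gives £0 → loss £277.6.
Maximum loss: £1577.8.

£1577.8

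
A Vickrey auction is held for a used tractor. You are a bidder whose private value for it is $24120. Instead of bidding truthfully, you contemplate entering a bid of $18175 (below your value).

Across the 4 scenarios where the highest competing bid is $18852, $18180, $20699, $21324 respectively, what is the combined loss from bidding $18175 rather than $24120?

The deviation costs you only when the competing bid falls strictly between $18175 and $24120; elsewhere both bids give the same outcome.
$18852: truthful payoff $5268, deviation payoff $0 → loss $5268.
$18180: truthful payoff $5940, deviation payoff $0 → loss $5940.
$20699: truthful payoff $3421, deviation payoff $0 → loss $3421.
$21324: truthful payoff $2796, deviation payoff $0 → loss $2796.
Total loss = $5268 + $5940 + $3421 + $2796 = $17425.

$17425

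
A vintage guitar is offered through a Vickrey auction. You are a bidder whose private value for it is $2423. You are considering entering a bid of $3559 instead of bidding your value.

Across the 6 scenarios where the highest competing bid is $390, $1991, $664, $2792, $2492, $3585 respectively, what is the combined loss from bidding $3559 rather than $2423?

$438

The deviation costs you only when the competing bid falls strictly between $2423 and $3559; elsewhere both bids give the same outcome.
$390: outcomes coincide → loss $0.
$1991: outcomes coincide → loss $0.
$664: outcomes coincide → loss $0.
$2792: truthful payoff $0, deviation payoff −$369 → loss $369.
$2492: truthful payoff $0, deviation payoff −$69 → loss $69.
$3585: outcomes coincide → loss $0.
Total loss = $369 + $69 = $438.
Because the price is fixed by the runner-up's bid, deviating from your value can only change a good outcome into a bad one — never the reverse.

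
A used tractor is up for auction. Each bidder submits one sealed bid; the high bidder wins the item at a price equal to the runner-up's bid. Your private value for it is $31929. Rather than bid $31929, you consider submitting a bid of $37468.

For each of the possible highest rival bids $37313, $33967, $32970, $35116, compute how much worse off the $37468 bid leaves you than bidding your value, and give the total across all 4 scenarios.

$11650

The deviation costs you only when the competing bid falls strictly between $31929 and $37468; elsewhere both bids give the same outcome.
$37313: truthful payoff $0, deviation payoff −$5384 → loss $5384.
$33967: truthful payoff $0, deviation payoff −$2038 → loss $2038.
$32970: truthful payoff $0, deviation payoff −$1041 → loss $1041.
$35116: truthful payoff $0, deviation payoff −$3187 → loss $3187.
Total loss = $5384 + $2038 + $1041 + $3187 = $11650.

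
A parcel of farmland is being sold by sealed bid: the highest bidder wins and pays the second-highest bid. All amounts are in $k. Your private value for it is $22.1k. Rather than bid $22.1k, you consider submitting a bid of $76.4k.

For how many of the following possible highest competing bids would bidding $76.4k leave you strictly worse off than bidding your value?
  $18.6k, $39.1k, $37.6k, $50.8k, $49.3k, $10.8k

4

The deviation hurts exactly when the highest competing bid lies strictly between $22.1k and $76.4k — overbidding then wins at a price above your value.
$18.6k: below both → same outcome either way.
$39.1k: inside the interval → strictly worse (loss $17k).
$37.6k: inside the interval → strictly worse (loss $15.5k).
$50.8k: inside the interval → strictly worse (loss $28.7k).
$49.3k: inside the interval → strictly worse (loss $27.2k).
$10.8k: below both → same outcome either way.
Count: 4.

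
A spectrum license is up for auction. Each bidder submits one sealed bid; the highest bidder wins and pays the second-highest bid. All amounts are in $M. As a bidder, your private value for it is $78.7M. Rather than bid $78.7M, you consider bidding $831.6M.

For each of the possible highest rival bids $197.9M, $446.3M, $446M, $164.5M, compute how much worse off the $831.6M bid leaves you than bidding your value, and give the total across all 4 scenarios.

The deviation costs you only when the competing bid falls strictly between $78.7M and $831.6M; elsewhere both bids give the same outcome.
$197.9M: truthful payoff $0M, deviation payoff −$119.2M → loss $119.2M.
$446.3M: truthful payoff $0M, deviation payoff −$367.6M → loss $367.6M.
$446M: truthful payoff $0M, deviation payoff −$367.3M → loss $367.3M.
$164.5M: truthful payoff $0M, deviation payoff −$85.8M → loss $85.8M.
Total loss = $119.2M + $367.6M + $367.3M + $85.8M = $939.9M.
Truthful bidding weakly dominates here: raising your bid can only win items priced above your value, and lowering it can only forfeit items priced below.

$939.9M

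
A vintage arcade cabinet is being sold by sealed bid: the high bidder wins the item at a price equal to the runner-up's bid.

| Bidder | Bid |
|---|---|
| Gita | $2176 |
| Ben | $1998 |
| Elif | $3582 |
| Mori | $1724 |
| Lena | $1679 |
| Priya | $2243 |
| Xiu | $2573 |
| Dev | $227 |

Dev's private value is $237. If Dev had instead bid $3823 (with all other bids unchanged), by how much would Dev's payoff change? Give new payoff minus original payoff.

−$3345

The highest bid among the other bidders is $3582; Dev's bid doesn't change that.
Original bid $227: Dev is not highest (top rival bid is $3582); payoff $0.
Alternative bid $3823: Dev is highest, pays the top rival bid $3582; payoff $237 − $3582 = −$3345.
Change in payoff = −$3345 − ($0) = −$3345.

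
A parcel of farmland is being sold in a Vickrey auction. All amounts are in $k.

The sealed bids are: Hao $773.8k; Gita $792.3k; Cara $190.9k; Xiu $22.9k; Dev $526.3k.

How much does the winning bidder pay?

$773.8k

Highest bid: Gita at $792.3k, so Gita wins.
Second-highest bid: Hao at $773.8k — that is the price the winner pays.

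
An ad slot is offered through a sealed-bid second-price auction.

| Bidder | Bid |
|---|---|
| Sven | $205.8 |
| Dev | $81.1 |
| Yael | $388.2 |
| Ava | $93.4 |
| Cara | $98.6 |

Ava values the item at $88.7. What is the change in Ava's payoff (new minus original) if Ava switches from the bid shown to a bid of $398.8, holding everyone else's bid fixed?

−$299.5

The highest bid among the other bidders is $388.2; Ava's bid doesn't change that.
Original bid $93.4: Ava is not highest (top rival bid is $388.2); payoff $0.
Alternative bid $398.8: Ava is highest, pays the top rival bid $388.2; payoff $88.7 − $388.2 = −$299.5.
Change in payoff = −$299.5 − ($0) = −$299.5.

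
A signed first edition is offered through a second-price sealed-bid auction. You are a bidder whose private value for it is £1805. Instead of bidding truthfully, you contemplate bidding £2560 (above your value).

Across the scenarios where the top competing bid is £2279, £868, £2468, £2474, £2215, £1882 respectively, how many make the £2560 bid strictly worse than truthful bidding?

5

The deviation hurts exactly when the highest competing bid lies strictly between £1805 and £2560 — overbidding then wins at a price above your value.
£2279: inside the interval → strictly worse (loss £474).
£868: below both → same outcome either way.
£2468: inside the interval → strictly worse (loss £663).
£2474: inside the interval → strictly worse (loss £669).
£2215: inside the interval → strictly worse (loss £410).
£1882: inside the interval → strictly worse (loss £77).
Count: 5.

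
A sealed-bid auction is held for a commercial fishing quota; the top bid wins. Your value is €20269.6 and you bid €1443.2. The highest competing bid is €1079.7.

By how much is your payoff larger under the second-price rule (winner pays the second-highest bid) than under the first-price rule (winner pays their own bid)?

€363.5

You have the highest bid, so you win under either rule.
Second-price: pay €1079.7 → payoff €19189.9.
First-price: pay your own bid €1443.2 → payoff €18826.4.
Difference = €19189.9 − (€18826.4) = €363.5.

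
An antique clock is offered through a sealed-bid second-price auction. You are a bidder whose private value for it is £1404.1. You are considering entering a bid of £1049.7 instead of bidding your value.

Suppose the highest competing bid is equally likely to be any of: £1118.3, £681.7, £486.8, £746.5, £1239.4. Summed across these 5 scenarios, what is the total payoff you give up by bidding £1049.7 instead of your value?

£450.5

The deviation costs you only when the competing bid falls strictly between £1049.7 and £1404.1; elsewhere both bids give the same outcome.
£1118.3: truthful payoff £285.8, deviation payoff £0 → loss £285.8.
£681.7: outcomes coincide → loss £0.
£486.8: outcomes coincide → loss £0.
£746.5: outcomes coincide → loss £0.
£1239.4: truthful payoff £164.7, deviation payoff £0 → loss £164.7.
Total loss = £285.8 + £164.7 = £450.5.
In a second-price auction your bid sets only whether you win, not what you pay, so bidding your true value is weakly dominant.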